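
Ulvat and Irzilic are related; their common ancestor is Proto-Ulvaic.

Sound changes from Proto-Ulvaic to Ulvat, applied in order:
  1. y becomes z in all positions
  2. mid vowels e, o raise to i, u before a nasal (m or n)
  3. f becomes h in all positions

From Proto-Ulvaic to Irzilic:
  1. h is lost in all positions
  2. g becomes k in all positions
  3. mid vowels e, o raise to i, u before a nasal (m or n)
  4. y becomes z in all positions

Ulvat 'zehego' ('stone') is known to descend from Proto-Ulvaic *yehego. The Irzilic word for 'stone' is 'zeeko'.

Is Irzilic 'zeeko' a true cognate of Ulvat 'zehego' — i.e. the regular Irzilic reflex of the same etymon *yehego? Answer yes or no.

yes

Derive the expected Irzilic reflex of *yehego:
Irzilic: *yehego > yeego > yeeko > zeeko  (by h-loss, unconditioned shift, unconditioned shift)
Irzilic 'zeeko' matches the regular reflex exactly, so the pair is cognate.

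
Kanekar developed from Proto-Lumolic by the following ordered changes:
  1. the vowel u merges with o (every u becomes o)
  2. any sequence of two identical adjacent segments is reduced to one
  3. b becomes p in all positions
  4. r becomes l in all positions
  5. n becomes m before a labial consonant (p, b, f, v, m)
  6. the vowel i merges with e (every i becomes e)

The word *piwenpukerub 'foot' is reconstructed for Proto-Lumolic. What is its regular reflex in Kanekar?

Kanekar: *piwenpukerub > piwenpokerob > piwenpokerop > piwenpokelop > piwempokelop > pewempokelop  (by vowel merger, unconditioned shift, unconditioned shift, nasal place assimilation, vowel merger)

pewempokelop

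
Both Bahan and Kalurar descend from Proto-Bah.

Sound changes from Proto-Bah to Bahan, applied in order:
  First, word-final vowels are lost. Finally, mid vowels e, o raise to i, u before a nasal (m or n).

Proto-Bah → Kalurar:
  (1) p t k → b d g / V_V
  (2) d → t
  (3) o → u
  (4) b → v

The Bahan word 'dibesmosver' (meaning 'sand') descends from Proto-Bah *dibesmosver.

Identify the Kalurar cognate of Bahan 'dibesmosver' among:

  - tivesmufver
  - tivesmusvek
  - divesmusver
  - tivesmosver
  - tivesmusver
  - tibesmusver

Kalurar: *dibesmosver > tibesmosver > tibesmusver > tivesmusver  (by unconditioned shift, vowel merger, unconditioned shift)
Among the options, 'tivesmusver' alone shows every Kalurar change applied in order.

tivesmusver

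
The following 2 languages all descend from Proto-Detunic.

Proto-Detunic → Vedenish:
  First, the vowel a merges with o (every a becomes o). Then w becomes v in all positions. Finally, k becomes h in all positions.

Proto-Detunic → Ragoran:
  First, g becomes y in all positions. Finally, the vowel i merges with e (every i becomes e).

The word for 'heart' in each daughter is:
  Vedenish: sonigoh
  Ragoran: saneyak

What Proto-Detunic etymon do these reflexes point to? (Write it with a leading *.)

*sanigak

Position 5: Vedenish has g, Ragoran has y. Vedenish preserves g here (none of its changes turn any other segment into g), so the proto-segment is *g.
Position 7: Vedenish has h, Ragoran has k. Ragoran preserves k here (none of its changes turn any other segment into k), so the proto-segment is *k.
Continuing position by position gives *sanigak; check it forward:
Vedenish: start from *sanigak.
  rule 1 (vowel merger): sanigak → sonigok
  rule 2: no change — sonigok
  rule 3 (unconditioned shift): sonigok → sonigoh
  ⇒ Vedenish sonigoh
Ragoran: *sanigak
  sanigak → saniyak   [unconditioned shift]
  saniyak → saneyak   [vowel merger]
  giving Ragoran saneyak.
*sanigak is the unique common source.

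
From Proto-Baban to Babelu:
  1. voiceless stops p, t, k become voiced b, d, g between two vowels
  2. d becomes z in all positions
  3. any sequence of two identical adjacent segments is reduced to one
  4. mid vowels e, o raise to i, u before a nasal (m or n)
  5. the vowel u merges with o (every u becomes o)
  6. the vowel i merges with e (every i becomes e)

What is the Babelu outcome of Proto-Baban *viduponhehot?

Babelu: *viduponhehot > vidubonhehot > vizubonhehot > vizubunhehot > vizobonhehot > vezobonhehot  (by intervocalic voicing, unconditioned shift, pre-nasal raising, vowel merger, vowel merger)

vezobonhehot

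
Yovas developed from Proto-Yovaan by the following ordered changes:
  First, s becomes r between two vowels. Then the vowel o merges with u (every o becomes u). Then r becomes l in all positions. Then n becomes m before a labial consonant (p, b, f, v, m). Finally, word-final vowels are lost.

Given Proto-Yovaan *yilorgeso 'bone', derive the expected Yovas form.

yilulgel

Yovas: *yilorgeso > yilorgero > yilurgeru > yilulgelu > yilulgel  (by rhotacism, vowel merger, unconditioned shift, apocope)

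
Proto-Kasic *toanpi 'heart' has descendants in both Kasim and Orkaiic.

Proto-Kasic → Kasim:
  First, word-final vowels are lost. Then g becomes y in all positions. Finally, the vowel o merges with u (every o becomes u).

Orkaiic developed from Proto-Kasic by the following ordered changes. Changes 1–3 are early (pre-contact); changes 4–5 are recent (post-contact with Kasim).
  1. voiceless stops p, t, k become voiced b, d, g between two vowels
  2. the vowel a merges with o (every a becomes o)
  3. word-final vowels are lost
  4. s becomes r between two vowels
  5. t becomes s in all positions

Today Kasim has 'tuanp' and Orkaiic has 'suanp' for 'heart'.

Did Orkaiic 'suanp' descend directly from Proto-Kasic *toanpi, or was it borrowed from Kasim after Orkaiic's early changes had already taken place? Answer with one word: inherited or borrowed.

borrowed

If inherited, *toanpi would pass through all of Orkaiic's changes:
Orkaiic: *toanpi
  toanpi (rule 1 does not apply)
  toanpi → toonpi   [vowel merger]
  toonpi → toonp   [apocope]
  toonp (rule 4 does not apply)
  toonp → soonp   [unconditioned shift]
  giving Orkaiic soonp.
If borrowed from Kasim 'tuanp' after the early changes, it would undergo only the recent ones:
  rule 4 (rhotacism): no change (tuanp)
  rule 5 (unconditioned shift): tuanp → suanp
  ⇒ as a loan: suanp
Orkaiic 'suanp' matches the loan outcome 'suanp', not the inherited 'soonp' — it skipped the early Orkaiic changes, so it was borrowed from Kasim.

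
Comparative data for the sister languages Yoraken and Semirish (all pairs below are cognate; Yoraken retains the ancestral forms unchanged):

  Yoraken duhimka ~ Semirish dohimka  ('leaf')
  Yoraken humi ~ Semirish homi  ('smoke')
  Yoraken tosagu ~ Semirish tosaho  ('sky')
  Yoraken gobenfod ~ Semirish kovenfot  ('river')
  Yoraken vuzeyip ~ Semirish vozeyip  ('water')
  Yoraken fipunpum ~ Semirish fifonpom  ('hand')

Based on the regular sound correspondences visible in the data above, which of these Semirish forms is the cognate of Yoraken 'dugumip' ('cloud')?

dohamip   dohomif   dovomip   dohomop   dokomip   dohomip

dohomip

duhimka ~ dohimka, vuzeyip ~ vozeyip — Yoraken u corresponds to Semirish o after a consonant, before a consonant other than r, m, n, p, b, f, v.
tosagu ~ tosaho — Yoraken g corresponds to Semirish h between vowels (before a back vowel).
humi ~ homi, fipunpum ~ fifonpom — Yoraken u corresponds to Semirish o after a consonant, before a nasal.
Applying these to Yoraken 'dugumip':
  dugumip → dogumip   (u→o after a consonant, before a consonant other than r, m, n, p, b, f, v)
  dogumip → dohumip   (g→h between vowels (before a back vowel))
  dohumip → dohomip   (u→o after a consonant, before a nasal)
So the Semirish cognate is 'dohomip'.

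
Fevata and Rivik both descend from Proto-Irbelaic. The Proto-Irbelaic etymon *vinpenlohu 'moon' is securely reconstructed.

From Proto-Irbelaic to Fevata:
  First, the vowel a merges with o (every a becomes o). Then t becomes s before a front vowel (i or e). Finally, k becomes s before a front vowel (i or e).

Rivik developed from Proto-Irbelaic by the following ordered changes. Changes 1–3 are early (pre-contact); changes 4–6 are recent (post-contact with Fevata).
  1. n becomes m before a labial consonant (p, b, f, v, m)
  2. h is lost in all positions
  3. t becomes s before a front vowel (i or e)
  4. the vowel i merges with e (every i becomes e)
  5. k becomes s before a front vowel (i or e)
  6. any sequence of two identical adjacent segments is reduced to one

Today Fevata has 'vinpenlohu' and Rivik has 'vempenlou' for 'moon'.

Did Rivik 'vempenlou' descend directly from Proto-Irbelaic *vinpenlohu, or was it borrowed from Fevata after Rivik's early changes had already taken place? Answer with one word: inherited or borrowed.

If inherited, *vinpenlohu would pass through all of Rivik's changes:
Rivik: *vinpenlohu > vimpenlohu > vimpenlou > vempenlou  (by nasal place assimilation, h-loss, vowel merger)
If borrowed from Fevata 'vinpenlohu' after the early changes, it would undergo only the recent ones:
  rule 4 (vowel merger): vinpenlohu → venpenlohu
  rule 5 (palatalisation): no change (venpenlohu)
  rule 6 (degemination): no change (venpenlohu)
  ⇒ as a loan: venpenlohu
Rivik 'vempenlou' matches the inherited outcome exactly, so it is an inherited cognate, not a loan.

inherited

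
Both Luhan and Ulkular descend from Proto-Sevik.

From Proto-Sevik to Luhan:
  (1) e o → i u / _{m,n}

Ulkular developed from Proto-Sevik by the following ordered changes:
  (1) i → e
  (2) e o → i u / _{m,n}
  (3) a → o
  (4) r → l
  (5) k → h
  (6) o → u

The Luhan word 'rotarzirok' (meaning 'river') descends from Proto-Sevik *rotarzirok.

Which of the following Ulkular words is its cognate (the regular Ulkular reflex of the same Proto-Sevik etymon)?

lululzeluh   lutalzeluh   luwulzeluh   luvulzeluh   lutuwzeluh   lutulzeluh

lutulzeluh

Ulkular: *rotarzirok > rotarzerok > rotorzerok > lotolzelok > lotolzeloh > lutulzeluh  (by vowel merger, vowel merger, unconditioned shift, unconditioned shift, vowel merger)
The other candidates each miss or misapply at least one Ulkular change.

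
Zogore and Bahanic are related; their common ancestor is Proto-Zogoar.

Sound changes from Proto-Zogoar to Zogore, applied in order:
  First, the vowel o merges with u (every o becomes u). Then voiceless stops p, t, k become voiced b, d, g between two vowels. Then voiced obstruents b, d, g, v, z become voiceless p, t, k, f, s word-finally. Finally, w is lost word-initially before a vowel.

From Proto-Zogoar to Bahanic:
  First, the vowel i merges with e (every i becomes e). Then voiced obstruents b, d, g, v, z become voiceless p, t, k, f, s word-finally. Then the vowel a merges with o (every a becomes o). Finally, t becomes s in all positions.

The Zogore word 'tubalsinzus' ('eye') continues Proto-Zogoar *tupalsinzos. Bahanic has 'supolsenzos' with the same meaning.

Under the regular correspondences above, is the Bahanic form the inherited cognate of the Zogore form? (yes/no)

yes

Derive the expected Bahanic reflex of *tupalsinzos:
Bahanic: *tupalsinzos
  tupalsinzos → tupalsenzos   [vowel merger]
  tupalsenzos (rule 2 does not apply)
  tupalsenzos → tupolsenzos   [vowel merger]
  tupolsenzos → supolsenzos   [unconditioned shift]
  giving Bahanic supolsenzos.
Bahanic 'supolsenzos' matches the regular reflex exactly, so the pair is cognate.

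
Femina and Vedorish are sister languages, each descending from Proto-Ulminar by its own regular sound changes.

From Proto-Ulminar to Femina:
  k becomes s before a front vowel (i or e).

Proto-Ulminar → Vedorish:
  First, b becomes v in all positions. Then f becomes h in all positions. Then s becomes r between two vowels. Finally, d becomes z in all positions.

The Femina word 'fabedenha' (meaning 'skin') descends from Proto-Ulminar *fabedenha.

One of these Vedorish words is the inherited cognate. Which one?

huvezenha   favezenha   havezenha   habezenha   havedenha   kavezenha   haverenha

havezenha

Vedorish: start from *fabedenha.
  rule 1 (unconditioned shift): fabedenha → favedenha
  rule 2 (unconditioned shift): favedenha → havedenha
  rule 3: no change — havedenha
  rule 4 (unconditioned shift): havedenha → havezenha
  ⇒ Vedorish havezenha
The other candidates each miss or misapply at least one Vedorish change.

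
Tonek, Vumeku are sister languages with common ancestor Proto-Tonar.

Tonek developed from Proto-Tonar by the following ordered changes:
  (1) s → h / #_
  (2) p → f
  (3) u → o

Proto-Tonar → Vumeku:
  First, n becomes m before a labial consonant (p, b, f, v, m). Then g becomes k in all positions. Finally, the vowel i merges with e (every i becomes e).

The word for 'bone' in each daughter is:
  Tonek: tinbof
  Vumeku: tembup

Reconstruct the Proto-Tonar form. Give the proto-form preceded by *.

*tinbup

Position 3: Tonek has n, Vumeku has m. Tonek preserves n here (none of its changes turn any other segment into n), so the proto-segment is *n.
Position 5: Tonek has o, Vumeku has u. Vumeku preserves u here (none of its changes turn any other segment into u), so the proto-segment is *u.
Continuing position by position gives *tinbup; check it forward:
Tonek: start from *tinbup.
  rule 1: no change — tinbup
  rule 2 (unconditioned shift): tinbup → tinbuf
  rule 3 (vowel merger): tinbuf → tinbof
  ⇒ Tonek tinbof
Vumeku: *tinbup
  tinbup → timbup   [nasal place assimilation]
  timbup (rule 2 does not apply)
  timbup → tembup   [vowel merger]
  giving Vumeku tembup.
Only *tinbup yields all of Tonek tinbof, Vumeku tembup.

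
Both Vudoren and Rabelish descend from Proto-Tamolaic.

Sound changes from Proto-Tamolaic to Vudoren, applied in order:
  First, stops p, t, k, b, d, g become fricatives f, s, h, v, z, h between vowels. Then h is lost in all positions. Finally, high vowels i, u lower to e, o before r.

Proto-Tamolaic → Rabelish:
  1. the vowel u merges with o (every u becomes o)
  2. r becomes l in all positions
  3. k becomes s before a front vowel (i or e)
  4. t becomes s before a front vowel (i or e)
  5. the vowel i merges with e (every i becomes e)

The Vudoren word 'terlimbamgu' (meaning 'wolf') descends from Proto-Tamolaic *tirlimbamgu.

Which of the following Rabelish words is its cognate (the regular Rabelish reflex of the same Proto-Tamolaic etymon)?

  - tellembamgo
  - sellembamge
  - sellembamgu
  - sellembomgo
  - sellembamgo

Rabelish: *tirlimbamgu > tirlimbamgo > tillimbamgo > sillimbamgo > sellembamgo  (by vowel merger, unconditioned shift, palatalisation, vowel merger)
Only 'sellembamgo' matches the regular Rabelish development of *tirlimbamgu.

sellembamgo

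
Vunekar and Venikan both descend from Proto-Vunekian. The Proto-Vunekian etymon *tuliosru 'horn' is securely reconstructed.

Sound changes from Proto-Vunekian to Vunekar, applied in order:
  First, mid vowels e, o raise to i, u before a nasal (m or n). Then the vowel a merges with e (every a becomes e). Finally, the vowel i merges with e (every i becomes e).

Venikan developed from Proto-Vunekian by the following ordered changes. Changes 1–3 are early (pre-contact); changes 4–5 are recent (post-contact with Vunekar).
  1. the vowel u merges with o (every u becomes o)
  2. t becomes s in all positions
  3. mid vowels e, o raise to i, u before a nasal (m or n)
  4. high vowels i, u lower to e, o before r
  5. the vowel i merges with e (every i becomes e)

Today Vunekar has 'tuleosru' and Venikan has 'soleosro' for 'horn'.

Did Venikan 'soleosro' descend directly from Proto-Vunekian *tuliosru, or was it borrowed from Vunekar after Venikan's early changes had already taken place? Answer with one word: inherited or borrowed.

If inherited, *tuliosru would pass through all of Venikan's changes:
Venikan: start from *tuliosru.
  rule 1 (vowel merger): tuliosru → toliosro
  rule 2 (unconditioned shift): toliosro → soliosro
  rule 3: no change — soliosro
  rule 4: no change — soliosro
  rule 5 (vowel merger): soliosro → soleosro
  ⇒ Venikan soleosro
If borrowed from Vunekar 'tuleosru' after the early changes, it would undergo only the recent ones:
  rule 4 (pre-rhotic lowering): no change (tuleosru)
  rule 5 (vowel merger): no change (tuleosru)
  ⇒ as a loan: tuleosru
Venikan 'soleosro' matches the inherited outcome exactly, so it is an inherited cognate, not a loan.

inherited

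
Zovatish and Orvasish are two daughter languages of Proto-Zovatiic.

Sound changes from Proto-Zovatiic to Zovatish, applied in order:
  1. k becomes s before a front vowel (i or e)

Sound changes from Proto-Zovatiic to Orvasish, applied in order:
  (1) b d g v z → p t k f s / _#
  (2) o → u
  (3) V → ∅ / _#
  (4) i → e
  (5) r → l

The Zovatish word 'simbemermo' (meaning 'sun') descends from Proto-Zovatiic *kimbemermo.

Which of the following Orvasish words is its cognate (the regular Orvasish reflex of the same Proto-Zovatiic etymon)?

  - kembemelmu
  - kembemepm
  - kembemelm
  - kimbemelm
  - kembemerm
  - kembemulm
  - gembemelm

kembemelm

Orvasish: *kimbemermo
  kimbemermo (rule 1 does not apply)
  kimbemermo → kimbemermu   [vowel merger]
  kimbemermu → kimbemerm   [apocope]
  kimbemerm → kembemerm   [vowel merger]
  kembemerm → kembemelm   [unconditioned shift]
  giving Orvasish kembemelm.
The other candidates each miss or misapply at least one Orvasish change.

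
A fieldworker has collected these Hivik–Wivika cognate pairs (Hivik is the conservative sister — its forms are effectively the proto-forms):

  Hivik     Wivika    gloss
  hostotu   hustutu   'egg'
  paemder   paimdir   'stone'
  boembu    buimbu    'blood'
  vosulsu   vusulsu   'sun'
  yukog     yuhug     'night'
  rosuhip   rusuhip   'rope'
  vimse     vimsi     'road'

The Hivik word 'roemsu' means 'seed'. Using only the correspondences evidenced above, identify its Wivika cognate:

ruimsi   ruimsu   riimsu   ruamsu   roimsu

ruimsu

boembu ~ buimbu — Hivik o corresponds to Wivika u after a consonant, before a front vowel.
paemder ~ paimdir, boembu ~ buimbu — Hivik e corresponds to Wivika i after a vowel, before a nasal.
Applying these to Hivik 'roemsu':
  roemsu → ruemsu   (o→u after a consonant, before a front vowel)
  ruemsu → ruimsu   (e→i after a vowel, before a nasal)
So the Wivika cognate is 'ruimsu'.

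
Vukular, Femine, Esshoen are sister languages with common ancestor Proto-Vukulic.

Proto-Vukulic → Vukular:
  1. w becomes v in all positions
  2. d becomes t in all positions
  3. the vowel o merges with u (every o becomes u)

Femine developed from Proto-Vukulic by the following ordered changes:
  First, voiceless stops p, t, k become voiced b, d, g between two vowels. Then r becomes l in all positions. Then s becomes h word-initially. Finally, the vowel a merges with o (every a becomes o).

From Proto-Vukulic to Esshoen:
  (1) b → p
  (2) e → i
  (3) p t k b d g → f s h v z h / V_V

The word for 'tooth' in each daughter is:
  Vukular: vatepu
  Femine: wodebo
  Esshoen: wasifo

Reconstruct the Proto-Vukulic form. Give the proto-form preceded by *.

*watepo

Position 4: Vukular has e, Femine has e, Esshoen has i. Vukular preserves e here (none of its changes turn any other segment into e), so the proto-segment is *e.
Position 3: Vukular has t, Femine has d, Esshoen has s. Taking the neighbouring segments as reconstructed: Vukular t could go back to *t or *d; Femine d could go back to *t or *d; Esshoen s could go back to *t or *s — the one source consistent with every daughter is *t.
Position 6: Vukular has u, Femine has o, Esshoen has o. Esshoen preserves o here (none of its changes turn any other segment into o), so the proto-segment is *o.
Continuing position by position gives *watepo; check it forward:
Vukular: *watepo
  watepo → vatepo   [unconditioned shift]
  vatepo (rule 2 does not apply)
  vatepo → vatepu   [vowel merger]
  giving Vukular vatepu.
Femine: start from *watepo.
  rule 1 (intervocalic voicing): watepo → wadebo
  rule 2: no change — wadebo
  rule 3: no change — wadebo
  rule 4 (vowel merger): wadebo → wodebo
  ⇒ Femine wodebo
Esshoen: start from *watepo.
  rule 1: no change — watepo
  rule 2 (vowel merger): watepo → watipo
  rule 3 (intervocalic lenition): watipo → wasifo
  ⇒ Esshoen wasifo
*watepo is the unique common source.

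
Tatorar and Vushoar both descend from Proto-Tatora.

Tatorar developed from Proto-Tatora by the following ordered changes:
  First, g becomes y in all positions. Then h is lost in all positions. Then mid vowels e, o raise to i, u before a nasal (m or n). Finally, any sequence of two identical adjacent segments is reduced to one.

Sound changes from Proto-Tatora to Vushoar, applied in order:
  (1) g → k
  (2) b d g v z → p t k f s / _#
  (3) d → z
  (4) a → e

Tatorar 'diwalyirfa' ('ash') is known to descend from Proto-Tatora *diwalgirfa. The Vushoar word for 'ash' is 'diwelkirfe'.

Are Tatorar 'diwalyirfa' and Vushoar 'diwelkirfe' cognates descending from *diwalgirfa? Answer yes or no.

Derive the expected Vushoar reflex of *diwalgirfa:
Vushoar: *diwalgirfa
  diwalgirfa → diwalkirfa   [unconditioned shift]
  diwalkirfa (rule 2 does not apply)
  diwalkirfa → ziwalkirfa   [unconditioned shift]
  ziwalkirfa → ziwelkirfe   [vowel merger]
  giving Vushoar ziwelkirfe.
The regular Vushoar reflex would be 'ziwelkirfe', but the attested form is 'diwelkirfe'. The correspondence is irregular, so they are not cognates (the Vushoar form has a different source).

no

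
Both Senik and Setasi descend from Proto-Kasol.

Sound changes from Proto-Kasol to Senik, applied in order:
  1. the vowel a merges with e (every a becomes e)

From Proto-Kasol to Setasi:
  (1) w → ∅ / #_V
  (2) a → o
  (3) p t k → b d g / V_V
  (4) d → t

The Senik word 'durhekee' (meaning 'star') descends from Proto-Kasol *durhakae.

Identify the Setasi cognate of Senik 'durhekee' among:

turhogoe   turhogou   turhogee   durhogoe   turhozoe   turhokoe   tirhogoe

turhogoe

Setasi: *durhakae
  durhakae (rule 1 does not apply)
  durhakae → durhokoe   [vowel merger]
  durhokoe → durhogoe   [intervocalic voicing]
  durhogoe → turhogoe   [unconditioned shift]
  giving Setasi turhogoe.
Only 'turhogoe' matches the regular Setasi development of *durhakae.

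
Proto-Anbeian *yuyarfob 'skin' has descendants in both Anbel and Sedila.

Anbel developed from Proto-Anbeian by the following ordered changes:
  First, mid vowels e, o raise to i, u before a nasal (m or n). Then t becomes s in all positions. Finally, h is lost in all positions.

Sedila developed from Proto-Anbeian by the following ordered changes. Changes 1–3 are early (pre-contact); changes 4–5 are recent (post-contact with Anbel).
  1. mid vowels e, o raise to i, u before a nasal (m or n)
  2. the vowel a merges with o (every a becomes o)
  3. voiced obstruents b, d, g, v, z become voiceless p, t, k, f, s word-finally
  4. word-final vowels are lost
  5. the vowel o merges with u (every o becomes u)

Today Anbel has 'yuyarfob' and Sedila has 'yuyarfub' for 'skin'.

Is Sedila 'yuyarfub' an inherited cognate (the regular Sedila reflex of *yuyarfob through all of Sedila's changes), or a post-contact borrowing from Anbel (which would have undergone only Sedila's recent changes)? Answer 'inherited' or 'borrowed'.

borrowed

If inherited, *yuyarfob would pass through all of Sedila's changes:
Sedila: start from *yuyarfob.
  rule 1: no change — yuyarfob
  rule 2 (vowel merger): yuyarfob → yuyorfob
  rule 3 (final devoicing): yuyorfob → yuyorfop
  rule 4: no change — yuyorfop
  rule 5 (vowel merger): yuyorfop → yuyurfup
  ⇒ Sedila yuyurfup
If borrowed from Anbel 'yuyarfob' after the early changes, it would undergo only the recent ones:
  rule 4 (apocope): no change (yuyarfob)
  rule 5 (vowel merger): yuyarfob → yuyarfub
  ⇒ as a loan: yuyarfub
Sedila 'yuyarfub' matches the loan outcome 'yuyarfub', not the inherited 'yuyurfup' — it skipped the early Sedila changes, so it was borrowed from Anbel.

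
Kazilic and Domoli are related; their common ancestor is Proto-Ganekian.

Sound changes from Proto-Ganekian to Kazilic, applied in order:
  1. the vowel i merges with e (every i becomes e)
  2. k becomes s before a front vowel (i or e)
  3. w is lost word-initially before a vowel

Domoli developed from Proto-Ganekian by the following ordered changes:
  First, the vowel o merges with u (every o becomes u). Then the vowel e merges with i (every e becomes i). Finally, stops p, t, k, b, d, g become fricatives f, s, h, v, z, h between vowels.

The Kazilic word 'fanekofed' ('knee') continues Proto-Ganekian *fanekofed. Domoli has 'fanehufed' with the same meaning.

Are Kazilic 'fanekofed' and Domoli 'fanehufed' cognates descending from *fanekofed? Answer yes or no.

Derive the expected Domoli reflex of *fanekofed:
Domoli: *fanekofed > fanekufed > fanikufid > fanihufid  (by vowel merger, vowel merger, intervocalic lenition)
The regular Domoli reflex would be 'fanihufid', but the attested form is 'fanehufed'. The correspondence is irregular, so they are not cognates (the Domoli form has a different source).

no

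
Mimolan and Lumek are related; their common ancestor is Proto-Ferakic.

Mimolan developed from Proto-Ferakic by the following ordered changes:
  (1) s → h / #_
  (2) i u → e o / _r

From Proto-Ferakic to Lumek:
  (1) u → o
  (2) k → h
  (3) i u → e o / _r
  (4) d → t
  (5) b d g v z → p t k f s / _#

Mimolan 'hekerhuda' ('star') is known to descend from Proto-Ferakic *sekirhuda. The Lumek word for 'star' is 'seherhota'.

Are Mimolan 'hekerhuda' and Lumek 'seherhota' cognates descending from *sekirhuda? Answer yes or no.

yes

Derive the expected Lumek reflex of *sekirhuda:
Lumek: *sekirhuda
  sekirhuda → sekirhoda   [vowel merger]
  sekirhoda → sehirhoda   [unconditioned shift]
  sehirhoda → seherhoda   [pre-rhotic lowering]
  seherhoda → seherhota   [unconditioned shift]
  seherhota (rule 5 does not apply)
  giving Lumek seherhota.
Lumek 'seherhota' matches the regular reflex exactly, so the pair is cognate.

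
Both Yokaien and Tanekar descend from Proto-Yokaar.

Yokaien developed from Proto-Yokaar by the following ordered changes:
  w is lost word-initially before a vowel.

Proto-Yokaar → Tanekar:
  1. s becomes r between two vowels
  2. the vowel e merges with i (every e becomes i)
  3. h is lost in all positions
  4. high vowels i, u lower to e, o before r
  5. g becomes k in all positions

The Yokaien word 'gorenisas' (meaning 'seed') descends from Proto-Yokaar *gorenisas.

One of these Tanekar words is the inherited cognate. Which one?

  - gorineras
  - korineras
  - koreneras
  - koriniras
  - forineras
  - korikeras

korineras

Tanekar: *gorenisas
  gorenisas → goreniras   [rhotacism]
  goreniras → goriniras   [vowel merger]
  goriniras (rule 3 does not apply)
  goriniras → gorineras   [pre-rhotic lowering]
  gorineras → korineras   [unconditioned shift]
  giving Tanekar korineras.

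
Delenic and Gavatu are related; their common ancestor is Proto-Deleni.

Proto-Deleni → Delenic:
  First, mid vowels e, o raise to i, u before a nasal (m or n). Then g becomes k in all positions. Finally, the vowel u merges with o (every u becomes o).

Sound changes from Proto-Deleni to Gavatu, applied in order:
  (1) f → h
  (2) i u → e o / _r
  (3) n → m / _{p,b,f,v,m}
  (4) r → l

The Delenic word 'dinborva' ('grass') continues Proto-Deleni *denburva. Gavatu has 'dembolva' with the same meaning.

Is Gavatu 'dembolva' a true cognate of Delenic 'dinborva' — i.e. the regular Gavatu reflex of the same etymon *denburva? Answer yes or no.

Derive the expected Gavatu reflex of *denburva:
Gavatu: start from *denburva.
  rule 1: no change — denburva
  rule 2 (pre-rhotic lowering): denburva → denborva
  rule 3 (nasal place assimilation): denborva → demborva
  rule 4 (unconditioned shift): demborva → dembolva
  ⇒ Gavatu dembolva
Gavatu 'dembolva' matches the regular reflex exactly, so the pair is cognate.

yes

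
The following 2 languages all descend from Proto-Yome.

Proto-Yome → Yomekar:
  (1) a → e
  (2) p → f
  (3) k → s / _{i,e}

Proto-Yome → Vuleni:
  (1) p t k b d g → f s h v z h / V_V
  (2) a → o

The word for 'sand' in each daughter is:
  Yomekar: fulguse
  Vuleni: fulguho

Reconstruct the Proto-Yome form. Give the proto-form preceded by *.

*fulguka

Position 7: Yomekar has e, Vuleni has o. Taking the neighbouring segments as reconstructed: Yomekar e could go back to *a or *e; Vuleni o could go back to *a or *o — the one source consistent with every daughter is *a.
Position 6: Yomekar has s, Vuleni has h. Taking the neighbouring segments as reconstructed: Yomekar s could go back to *k or *s; Vuleni h could go back to *k or *g or *h — the one source consistent with every daughter is *k.
The remaining positions agree across the daughters. Check the candidate against every language:
Yomekar: *fulguka
  fulguka → fulguke   [vowel merger]
  fulguke (rule 2 does not apply)
  fulguke → fulguse   [palatalisation]
  giving Yomekar fulguse.
Vuleni: *fulguka > fulguha > fulguho  (by intervocalic lenition, vowel merger)
*fulguka is the unique common source.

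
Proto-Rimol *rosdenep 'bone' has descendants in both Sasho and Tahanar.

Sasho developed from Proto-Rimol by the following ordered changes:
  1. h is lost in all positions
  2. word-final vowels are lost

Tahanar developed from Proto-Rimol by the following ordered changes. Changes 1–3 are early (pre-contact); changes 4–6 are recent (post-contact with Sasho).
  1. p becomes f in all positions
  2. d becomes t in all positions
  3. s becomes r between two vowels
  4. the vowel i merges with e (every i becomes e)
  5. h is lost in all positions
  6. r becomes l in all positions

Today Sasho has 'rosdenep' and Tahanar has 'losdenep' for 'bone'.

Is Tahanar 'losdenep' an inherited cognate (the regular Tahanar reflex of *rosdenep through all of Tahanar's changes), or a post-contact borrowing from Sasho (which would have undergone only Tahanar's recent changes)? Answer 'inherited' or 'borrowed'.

borrowed

If inherited, *rosdenep would pass through all of Tahanar's changes:
Tahanar: *rosdenep > rosdenef > rostenef > lostenef  (by unconditioned shift, unconditioned shift, unconditioned shift)
If borrowed from Sasho 'rosdenep' after the early changes, it would undergo only the recent ones:
  rule 4 (vowel merger): no change (rosdenep)
  rule 5 (h-loss): no change (rosdenep)
  rule 6 (unconditioned shift): rosdenep → losdenep
  ⇒ as a loan: losdenep
Tahanar 'losdenep' matches the loan outcome 'losdenep', not the inherited 'lostenef' — it skipped the early Tahanar changes, so it was borrowed from Sasho.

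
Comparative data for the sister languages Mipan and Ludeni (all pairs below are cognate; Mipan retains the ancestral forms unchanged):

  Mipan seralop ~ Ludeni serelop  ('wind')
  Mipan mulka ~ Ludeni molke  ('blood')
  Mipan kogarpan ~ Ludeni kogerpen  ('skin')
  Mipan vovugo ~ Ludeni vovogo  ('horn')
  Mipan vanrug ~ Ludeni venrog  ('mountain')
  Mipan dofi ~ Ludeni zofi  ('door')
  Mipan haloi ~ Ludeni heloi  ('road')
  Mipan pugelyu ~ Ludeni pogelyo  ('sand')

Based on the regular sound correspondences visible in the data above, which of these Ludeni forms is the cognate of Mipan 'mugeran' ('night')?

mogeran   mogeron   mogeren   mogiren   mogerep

mogeren

mulka ~ molke, vovugo ~ vovogo — Mipan u corresponds to Ludeni o after a consonant, before a consonant other than r, m, n, p, b, f, v.
kogarpan ~ kogerpen, vanrug ~ venrog — Mipan a corresponds to Ludeni e after a consonant, before a nasal.
Applying these to Mipan 'mugeran':
  mugeran → mogeran   (u→o after a consonant, before a consonant other than r, m, n, p, b, f, v)
  mogeran → mogeren   (a→e after a consonant, before a nasal)
So the Ludeni cognate is 'mogeren'.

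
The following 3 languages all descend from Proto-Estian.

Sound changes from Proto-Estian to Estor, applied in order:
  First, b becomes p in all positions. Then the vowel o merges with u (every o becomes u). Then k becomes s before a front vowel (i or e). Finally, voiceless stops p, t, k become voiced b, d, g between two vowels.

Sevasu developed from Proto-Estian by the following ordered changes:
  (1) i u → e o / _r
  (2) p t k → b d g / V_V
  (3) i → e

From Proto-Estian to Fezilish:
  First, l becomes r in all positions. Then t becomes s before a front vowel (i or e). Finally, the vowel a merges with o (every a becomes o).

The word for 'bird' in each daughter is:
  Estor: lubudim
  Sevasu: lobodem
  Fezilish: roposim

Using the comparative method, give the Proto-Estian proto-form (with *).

Position 3: Estor has b, Sevasu has b, Fezilish has p. Fezilish preserves p here (none of its changes turn any other segment into p), so the proto-segment is *p.
Position 2: Estor has u, Sevasu has o, Fezilish has o. Taking the neighbouring segments as reconstructed: Estor u could go back to *o or *u; Sevasu o can only go back to *o; Fezilish o could go back to *a or *o — the one source consistent with every daughter is *o.
Position 4: Estor has u, Sevasu has o, Fezilish has o. Taking the neighbouring segments as reconstructed: Estor u could go back to *o or *u; Sevasu o can only go back to *o; Fezilish o could go back to *a or *o — the one source consistent with every daughter is *o.
Verify the candidate proto-form against each daughter:
Estor: start from *lopotim.
  rule 1: no change — lopotim
  rule 2 (vowel merger): lopotim → luputim
  rule 3: no change — luputim
  rule 4 (intervocalic voicing): luputim → lubudim
  ⇒ Estor lubudim
Sevasu: start from *lopotim.
  rule 1: no change — lopotim
  rule 2 (intervocalic voicing): lopotim → lobodim
  rule 3 (vowel merger): lobodim → lobodem
  ⇒ Sevasu lobodem
Fezilish: start from *lopotim.
  rule 1 (unconditioned shift): lopotim → ropotim
  rule 2 (palatalisation): ropotim → roposim
  rule 3: no change — roposim
  ⇒ Fezilish roposim
Only *lopotim yields all of Estor lubudim, Sevasu lobodem, Fezilish roposim.

*lopotim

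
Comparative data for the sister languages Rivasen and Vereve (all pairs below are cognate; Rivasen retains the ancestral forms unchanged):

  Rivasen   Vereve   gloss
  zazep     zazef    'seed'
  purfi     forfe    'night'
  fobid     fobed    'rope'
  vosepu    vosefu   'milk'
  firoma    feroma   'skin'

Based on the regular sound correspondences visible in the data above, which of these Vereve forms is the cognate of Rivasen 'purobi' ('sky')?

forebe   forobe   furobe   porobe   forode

purfi ~ forfe — Rivasen p corresponds to Vereve f word-initially before a back vowel.
purfi ~ forfe — Rivasen u corresponds to Vereve o after a consonant, before r.
purfi ~ forfe — Rivasen i corresponds to Vereve e word-finally.
Applying these to Rivasen 'purobi':
  purobi → furobi   (p→f word-initially before a back vowel)
  furobi → forobi   (u→o after a consonant, before r)
  forobi → forobe   (i→e word-finally)
So the Vereve cognate is 'forobe'.

forobe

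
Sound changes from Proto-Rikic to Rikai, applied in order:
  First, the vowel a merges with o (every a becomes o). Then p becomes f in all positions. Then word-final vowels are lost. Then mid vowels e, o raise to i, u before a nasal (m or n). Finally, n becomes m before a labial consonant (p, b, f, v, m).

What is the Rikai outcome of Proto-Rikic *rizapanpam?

rizofumfum

Rikai: start from *rizapanpam.
  rule 1 (vowel merger): rizapanpam → rizoponpom
  rule 2 (unconditioned shift): rizoponpom → rizofonfom
  rule 3: no change — rizofonfom
  rule 4 (pre-nasal raising): rizofonfom → rizofunfum
  rule 5 (nasal place assimilation): rizofunfum → rizofumfum
  ⇒ Rikai rizofumfum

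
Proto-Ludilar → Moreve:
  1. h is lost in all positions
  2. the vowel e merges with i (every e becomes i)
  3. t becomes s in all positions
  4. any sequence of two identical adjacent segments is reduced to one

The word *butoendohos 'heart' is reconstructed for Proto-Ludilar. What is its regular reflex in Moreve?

Moreve: *butoendohos
  butoendohos → butoendoos   [h-loss]
  butoendoos → butoindoos   [vowel merger]
  butoindoos → busoindoos   [unconditioned shift]
  busoindoos → busoindos   [degemination]
  giving Moreve busoindos.

busoindos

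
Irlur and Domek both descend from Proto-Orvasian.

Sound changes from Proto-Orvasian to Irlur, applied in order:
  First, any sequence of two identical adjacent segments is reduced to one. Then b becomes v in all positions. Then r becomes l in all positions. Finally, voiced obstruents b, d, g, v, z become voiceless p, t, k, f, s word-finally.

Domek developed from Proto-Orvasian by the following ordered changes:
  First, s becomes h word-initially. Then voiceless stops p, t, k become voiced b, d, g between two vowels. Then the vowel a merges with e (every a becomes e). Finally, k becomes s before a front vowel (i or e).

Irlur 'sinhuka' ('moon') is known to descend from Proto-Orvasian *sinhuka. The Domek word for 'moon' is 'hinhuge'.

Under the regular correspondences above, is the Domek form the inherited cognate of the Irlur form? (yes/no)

Derive the expected Domek reflex of *sinhuka:
Domek: *sinhuka > hinhuka > hinhuga > hinhuge  (by debuccalisation, intervocalic voicing, vowel merger)
Domek 'hinhuge' matches the regular reflex exactly, so the pair is cognate.

yes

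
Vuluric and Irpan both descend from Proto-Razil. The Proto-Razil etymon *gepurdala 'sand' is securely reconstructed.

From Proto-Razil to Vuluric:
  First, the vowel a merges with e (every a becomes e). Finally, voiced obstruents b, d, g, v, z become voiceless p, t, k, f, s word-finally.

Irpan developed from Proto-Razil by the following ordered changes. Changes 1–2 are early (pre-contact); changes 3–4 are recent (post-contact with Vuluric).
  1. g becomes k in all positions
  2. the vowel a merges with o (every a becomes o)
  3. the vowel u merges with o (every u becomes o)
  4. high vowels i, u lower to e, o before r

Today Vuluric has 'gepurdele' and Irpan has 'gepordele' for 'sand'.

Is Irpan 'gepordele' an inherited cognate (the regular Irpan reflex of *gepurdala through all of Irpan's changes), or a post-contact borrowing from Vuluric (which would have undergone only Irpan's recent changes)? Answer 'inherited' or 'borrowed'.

If inherited, *gepurdala would pass through all of Irpan's changes:
Irpan: *gepurdala
  gepurdala → kepurdala   [unconditioned shift]
  kepurdala → kepurdolo   [vowel merger]
  kepurdolo → kepordolo   [vowel merger]
  kepordolo (rule 4 does not apply)
  giving Irpan kepordolo.
If borrowed from Vuluric 'gepurdele' after the early changes, it would undergo only the recent ones:
  rule 3 (vowel merger): gepurdele → gepordele
  rule 4 (pre-rhotic lowering): no change (gepordele)
  ⇒ as a loan: gepordele
Irpan 'gepordele' matches the loan outcome 'gepordele', not the inherited 'kepordolo' — it skipped the early Irpan changes, so it was borrowed from Vuluric.

borrowed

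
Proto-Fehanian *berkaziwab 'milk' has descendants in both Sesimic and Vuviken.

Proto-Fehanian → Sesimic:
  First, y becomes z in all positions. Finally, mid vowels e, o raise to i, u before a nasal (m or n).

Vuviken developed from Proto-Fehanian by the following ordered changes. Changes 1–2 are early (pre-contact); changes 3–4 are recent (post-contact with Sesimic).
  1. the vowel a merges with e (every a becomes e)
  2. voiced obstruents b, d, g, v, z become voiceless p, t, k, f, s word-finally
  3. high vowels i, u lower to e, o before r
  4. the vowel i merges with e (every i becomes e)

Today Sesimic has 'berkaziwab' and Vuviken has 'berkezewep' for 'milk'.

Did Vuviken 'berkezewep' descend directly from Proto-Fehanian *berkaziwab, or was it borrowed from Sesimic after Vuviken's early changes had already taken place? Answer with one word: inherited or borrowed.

If inherited, *berkaziwab would pass through all of Vuviken's changes:
Vuviken: start from *berkaziwab.
  rule 1 (vowel merger): berkaziwab → berkeziweb
  rule 2 (final devoicing): berkeziweb → berkeziwep
  rule 3: no change — berkeziwep
  rule 4 (vowel merger): berkeziwep → berkezewep
  ⇒ Vuviken berkezewep
If borrowed from Sesimic 'berkaziwab' after the early changes, it would undergo only the recent ones:
  rule 3 (pre-rhotic lowering): no change (berkaziwab)
  rule 4 (vowel merger): berkaziwab → berkazewab
  ⇒ as a loan: berkazewab
Vuviken 'berkezewep' matches the inherited outcome exactly, so it is an inherited cognate, not a loan.

inherited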